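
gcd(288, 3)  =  3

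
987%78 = 51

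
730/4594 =365/2297 =0.16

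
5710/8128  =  2855/4064  =  0.70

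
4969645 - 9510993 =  - 4541348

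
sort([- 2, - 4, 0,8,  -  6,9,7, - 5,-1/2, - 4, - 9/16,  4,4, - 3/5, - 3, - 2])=[ - 6, - 5, - 4 ,  -  4, - 3, - 2,  -  2, - 3/5, - 9/16, - 1/2,0,4,4,7, 8,9] 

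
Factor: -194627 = -41^1*47^1*101^1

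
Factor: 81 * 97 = 3^4*97^1 = 7857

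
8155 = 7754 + 401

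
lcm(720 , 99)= 7920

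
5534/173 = 5534/173=   31.99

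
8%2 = 0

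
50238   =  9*5582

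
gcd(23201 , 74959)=1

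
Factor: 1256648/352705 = 2^3*5^( - 1) * 23^(  -  1)*3067^( - 1)*157081^1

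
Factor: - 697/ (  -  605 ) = 5^( - 1 )*11^(-2)*17^1 *41^1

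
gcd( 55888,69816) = 8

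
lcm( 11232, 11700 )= 280800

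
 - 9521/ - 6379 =1 + 3142/6379=1.49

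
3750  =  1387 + 2363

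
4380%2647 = 1733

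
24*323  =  7752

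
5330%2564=202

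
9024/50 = 180+ 12/25=180.48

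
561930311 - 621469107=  -59538796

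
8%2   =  0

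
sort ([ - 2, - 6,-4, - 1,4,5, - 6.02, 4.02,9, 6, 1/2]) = [ - 6.02 , - 6,-4,-2, - 1 , 1/2,4,4.02 , 5,6,9]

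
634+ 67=701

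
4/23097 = 4/23097 = 0.00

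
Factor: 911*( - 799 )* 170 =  - 2^1*5^1*17^2*47^1 * 911^1 = -123741130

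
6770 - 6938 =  - 168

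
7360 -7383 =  - 23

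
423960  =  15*28264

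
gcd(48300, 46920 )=1380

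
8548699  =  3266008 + 5282691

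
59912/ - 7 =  - 8559+1/7= - 8558.86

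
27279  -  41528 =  - 14249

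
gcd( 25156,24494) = 662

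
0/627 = 0 = 0.00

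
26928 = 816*33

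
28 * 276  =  7728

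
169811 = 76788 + 93023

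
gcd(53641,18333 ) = 679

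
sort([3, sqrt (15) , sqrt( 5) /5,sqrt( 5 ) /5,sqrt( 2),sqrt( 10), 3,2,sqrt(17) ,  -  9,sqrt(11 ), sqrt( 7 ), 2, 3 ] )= [ - 9,sqrt( 5)/5, sqrt( 5)/5,sqrt( 2), 2,  2,sqrt( 7), 3,3,3, sqrt( 10), sqrt( 11 ),sqrt(15),sqrt( 17 )]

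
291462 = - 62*( -4701)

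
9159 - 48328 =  - 39169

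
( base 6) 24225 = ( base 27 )4n8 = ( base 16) dd9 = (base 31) 3LB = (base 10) 3545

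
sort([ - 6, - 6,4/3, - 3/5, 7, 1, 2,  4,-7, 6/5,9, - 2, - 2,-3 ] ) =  [ - 7, - 6, - 6, - 3, - 2, - 2, - 3/5 , 1,6/5,4/3,2 , 4, 7, 9 ] 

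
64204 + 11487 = 75691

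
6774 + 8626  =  15400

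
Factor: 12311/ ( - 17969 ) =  - 7^( - 1 )*13^1 *17^( - 1 )*151^( - 1)* 947^1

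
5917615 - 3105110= 2812505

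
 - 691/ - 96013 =691/96013=   0.01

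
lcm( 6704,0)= 0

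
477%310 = 167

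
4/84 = 1/21=0.05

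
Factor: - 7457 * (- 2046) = 15257022 = 2^1*3^1 * 11^1 *31^1* 7457^1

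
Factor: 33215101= 33215101^1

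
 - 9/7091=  - 9/7091 = - 0.00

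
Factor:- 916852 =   -  2^2 * 229213^1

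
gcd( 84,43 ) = 1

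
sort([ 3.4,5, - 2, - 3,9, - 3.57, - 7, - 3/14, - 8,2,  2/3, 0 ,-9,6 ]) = [  -  9, - 8, - 7,-3.57,- 3 ,-2, - 3/14 , 0 , 2/3,  2, 3.4,5 , 6,9]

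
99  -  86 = 13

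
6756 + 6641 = 13397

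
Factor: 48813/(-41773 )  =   - 3^1 * 37^ ( - 1 )*53^1 * 307^1*1129^( - 1 )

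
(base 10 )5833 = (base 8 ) 13311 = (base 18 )1001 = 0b1011011001001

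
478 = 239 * 2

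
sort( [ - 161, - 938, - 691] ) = [ - 938,-691, - 161]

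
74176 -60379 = 13797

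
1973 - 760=1213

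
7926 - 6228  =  1698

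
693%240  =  213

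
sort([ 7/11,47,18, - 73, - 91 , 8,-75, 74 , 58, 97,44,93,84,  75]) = [ - 91,-75, - 73 , 7/11, 8,  18,44 , 47,58, 74,75,84,93 , 97]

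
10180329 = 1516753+8663576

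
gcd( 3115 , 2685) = 5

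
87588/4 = 21897 = 21897.00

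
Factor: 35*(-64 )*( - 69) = 154560  =  2^6  *3^1*5^1*7^1 * 23^1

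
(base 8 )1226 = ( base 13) 3bc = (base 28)ni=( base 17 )24G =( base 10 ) 662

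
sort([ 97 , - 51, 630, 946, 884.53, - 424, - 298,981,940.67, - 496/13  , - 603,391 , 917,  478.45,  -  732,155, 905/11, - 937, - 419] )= [ - 937, - 732, - 603, -424,  -  419, - 298, - 51, - 496/13 , 905/11,97 , 155, 391,478.45,630,884.53,  917 , 940.67,946,981]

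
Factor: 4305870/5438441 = 2^1*3^2*  5^1*2027^( -1)*2683^(-1)*47843^1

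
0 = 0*68086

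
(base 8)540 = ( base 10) 352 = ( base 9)431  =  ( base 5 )2402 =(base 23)F7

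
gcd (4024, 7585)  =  1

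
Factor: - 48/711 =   -  16/237 =- 2^4*3^( - 1) * 79^ ( - 1)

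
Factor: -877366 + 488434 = -388932 = - 2^2*3^1*32411^1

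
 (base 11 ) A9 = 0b1110111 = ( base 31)3q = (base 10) 119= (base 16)77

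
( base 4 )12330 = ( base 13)282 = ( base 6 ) 2020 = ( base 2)110111100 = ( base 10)444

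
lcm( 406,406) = 406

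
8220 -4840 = 3380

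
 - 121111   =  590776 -711887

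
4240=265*16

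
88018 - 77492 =10526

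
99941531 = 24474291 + 75467240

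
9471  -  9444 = 27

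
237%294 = 237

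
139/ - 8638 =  - 139/8638 = -0.02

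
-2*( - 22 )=44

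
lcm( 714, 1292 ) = 27132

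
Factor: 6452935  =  5^1* 29^1*191^1*233^1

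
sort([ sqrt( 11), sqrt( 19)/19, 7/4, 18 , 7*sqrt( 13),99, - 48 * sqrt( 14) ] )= [ -48*sqrt (14 ),  sqrt(19 )/19, 7/4, sqrt(11 ),18, 7 * sqrt( 13) , 99]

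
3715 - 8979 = - 5264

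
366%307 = 59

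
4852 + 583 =5435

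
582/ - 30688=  - 1+15053/15344 = - 0.02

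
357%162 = 33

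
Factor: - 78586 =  - 2^1*39293^1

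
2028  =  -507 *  (  -  4) 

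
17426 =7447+9979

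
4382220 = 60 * 73037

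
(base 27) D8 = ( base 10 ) 359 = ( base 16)167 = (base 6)1355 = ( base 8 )547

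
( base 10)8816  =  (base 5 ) 240231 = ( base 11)6695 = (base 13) 4022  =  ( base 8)21160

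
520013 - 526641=  -  6628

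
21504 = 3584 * 6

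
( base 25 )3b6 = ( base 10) 2156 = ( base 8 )4154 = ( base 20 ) 57G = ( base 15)98b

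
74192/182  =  407 + 59/91 = 407.65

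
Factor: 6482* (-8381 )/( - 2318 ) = 7^1*17^2*19^( - 1 )*29^1*61^(-1)*463^1= 27162821/1159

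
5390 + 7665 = 13055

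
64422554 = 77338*833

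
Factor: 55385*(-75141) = -4161684285 = - 3^3 * 5^1*11^3*19^1*23^1*53^1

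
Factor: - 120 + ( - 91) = - 211^1=   -211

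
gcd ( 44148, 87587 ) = 1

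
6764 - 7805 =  -1041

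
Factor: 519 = 3^1*173^1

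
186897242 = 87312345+99584897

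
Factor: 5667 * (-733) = -3^1*733^1*1889^1 = -  4153911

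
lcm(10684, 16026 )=32052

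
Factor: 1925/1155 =5/3 = 3^(- 1 )*5^1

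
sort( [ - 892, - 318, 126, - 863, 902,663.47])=[ - 892,-863 , - 318, 126, 663.47, 902]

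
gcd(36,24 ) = 12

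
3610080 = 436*8280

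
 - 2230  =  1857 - 4087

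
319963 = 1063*301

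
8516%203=193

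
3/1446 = 1/482=0.00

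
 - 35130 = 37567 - 72697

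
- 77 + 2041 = 1964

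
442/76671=442/76671 = 0.01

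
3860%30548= 3860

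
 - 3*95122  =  -285366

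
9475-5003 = 4472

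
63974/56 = 31987/28=1142.39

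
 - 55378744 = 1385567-56764311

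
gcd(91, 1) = 1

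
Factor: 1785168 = 2^4*3^2*7^2*11^1*23^1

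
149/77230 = 149/77230 =0.00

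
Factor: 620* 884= 548080 = 2^4*5^1*13^1 * 17^1* 31^1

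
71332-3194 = 68138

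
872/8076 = 218/2019 = 0.11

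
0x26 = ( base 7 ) 53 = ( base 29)19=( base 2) 100110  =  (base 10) 38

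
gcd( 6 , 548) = 2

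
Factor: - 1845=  - 3^2 * 5^1 * 41^1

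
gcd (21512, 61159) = 1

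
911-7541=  - 6630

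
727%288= 151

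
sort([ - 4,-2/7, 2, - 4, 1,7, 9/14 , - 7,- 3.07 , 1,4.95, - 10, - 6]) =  [- 10, - 7, - 6, - 4, - 4, - 3.07, - 2/7,9/14, 1, 1 , 2,4.95, 7]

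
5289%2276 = 737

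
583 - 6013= - 5430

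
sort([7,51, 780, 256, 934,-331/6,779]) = [ - 331/6,7, 51, 256,  779,780,  934]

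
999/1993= 999/1993=0.50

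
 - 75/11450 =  - 1 + 455/458 = -0.01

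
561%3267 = 561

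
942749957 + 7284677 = 950034634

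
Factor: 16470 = 2^1 * 3^3*5^1*61^1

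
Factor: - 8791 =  - 59^1*149^1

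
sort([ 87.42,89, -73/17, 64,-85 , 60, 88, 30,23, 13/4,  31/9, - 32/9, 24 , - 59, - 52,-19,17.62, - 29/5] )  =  [ - 85,-59, - 52 , - 19,  -  29/5, - 73/17, - 32/9,13/4,31/9, 17.62,23,24,30,60, 64,87.42,88 , 89] 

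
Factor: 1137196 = 2^2*107^1*2657^1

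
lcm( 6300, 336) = 25200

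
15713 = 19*827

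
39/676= 3/52  =  0.06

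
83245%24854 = 8683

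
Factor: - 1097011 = - 83^1*13217^1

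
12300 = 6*2050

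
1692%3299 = 1692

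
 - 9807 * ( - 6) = 58842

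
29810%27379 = 2431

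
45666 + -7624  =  38042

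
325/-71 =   -  5 + 30/71 = - 4.58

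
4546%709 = 292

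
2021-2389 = -368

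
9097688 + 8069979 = 17167667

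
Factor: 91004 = 2^2*22751^1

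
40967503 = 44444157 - 3476654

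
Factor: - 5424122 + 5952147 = 528025=5^2*21121^1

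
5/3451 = 5/3451=0.00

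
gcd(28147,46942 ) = 7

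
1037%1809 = 1037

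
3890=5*778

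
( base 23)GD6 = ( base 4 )2021001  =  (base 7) 34365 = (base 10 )8769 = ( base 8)21101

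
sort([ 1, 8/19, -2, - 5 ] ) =[ - 5,- 2,  8/19, 1] 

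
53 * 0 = 0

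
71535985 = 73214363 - 1678378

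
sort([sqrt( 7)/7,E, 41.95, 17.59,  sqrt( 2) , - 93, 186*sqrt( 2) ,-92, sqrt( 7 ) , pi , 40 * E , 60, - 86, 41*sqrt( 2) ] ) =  [ - 93, - 92, - 86, sqrt(  7 ) /7, sqrt( 2), sqrt( 7),E,pi , 17.59,41.95 , 41  *  sqrt( 2 ),  60 , 40*E,186*sqrt( 2) ]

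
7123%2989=1145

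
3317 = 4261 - 944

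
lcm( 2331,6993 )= 6993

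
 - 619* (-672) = 415968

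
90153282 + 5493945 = 95647227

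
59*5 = 295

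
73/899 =73/899 = 0.08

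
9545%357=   263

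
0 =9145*0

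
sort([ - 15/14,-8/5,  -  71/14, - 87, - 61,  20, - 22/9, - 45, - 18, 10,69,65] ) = [- 87, - 61, - 45,  -  18 , - 71/14, - 22/9, - 8/5,- 15/14, 10, 20, 65 , 69]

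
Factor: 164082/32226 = 667/131 = 23^1*29^1*131^(- 1 ) 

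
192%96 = 0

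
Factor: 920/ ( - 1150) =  - 4/5 = - 2^2*5^ ( - 1)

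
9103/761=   11  +  732/761 = 11.96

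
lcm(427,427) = 427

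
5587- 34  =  5553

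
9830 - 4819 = 5011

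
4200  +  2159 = 6359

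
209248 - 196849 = 12399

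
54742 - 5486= 49256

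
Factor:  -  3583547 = -11^1*325777^1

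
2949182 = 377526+2571656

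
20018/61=328+10/61 = 328.16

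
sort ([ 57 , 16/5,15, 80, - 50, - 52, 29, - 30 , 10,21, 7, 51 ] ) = [ - 52  , - 50, - 30, 16/5,7, 10, 15,  21,29, 51, 57,80]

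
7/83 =7/83 =0.08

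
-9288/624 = - 387/26 = - 14.88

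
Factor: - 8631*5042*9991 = - 434783362482 = - 2^1* 3^2*7^1*97^1*103^1*137^1*2521^1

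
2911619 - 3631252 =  - 719633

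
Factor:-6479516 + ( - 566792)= - 2^2*89^1*19793^1 = - 7046308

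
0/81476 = 0 = 0.00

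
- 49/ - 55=49/55 =0.89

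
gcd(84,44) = 4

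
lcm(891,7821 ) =70389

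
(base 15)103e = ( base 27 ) 4j5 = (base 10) 3434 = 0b110101101010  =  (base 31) 3HO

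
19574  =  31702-12128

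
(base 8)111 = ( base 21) 3a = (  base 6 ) 201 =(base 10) 73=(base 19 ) 3G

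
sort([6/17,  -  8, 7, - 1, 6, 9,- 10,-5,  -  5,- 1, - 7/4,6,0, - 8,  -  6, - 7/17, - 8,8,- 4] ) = [-10, - 8, - 8, - 8, - 6, - 5,  -  5, - 4, - 7/4, - 1,  -  1,-7/17,  0,6/17,6,6,7,8,  9 ]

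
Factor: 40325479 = 17^1*2372087^1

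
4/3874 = 2/1937 = 0.00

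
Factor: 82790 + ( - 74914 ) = 2^2 *11^1*179^1 =7876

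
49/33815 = 49/33815 = 0.00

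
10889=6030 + 4859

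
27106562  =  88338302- 61231740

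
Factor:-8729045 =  - 5^1*13^1*134293^1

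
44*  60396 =2657424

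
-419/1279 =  - 1 + 860/1279 = - 0.33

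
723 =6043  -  5320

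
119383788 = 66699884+52683904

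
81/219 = 27/73 = 0.37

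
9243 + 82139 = 91382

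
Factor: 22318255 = 5^1*19^1* 29^1*8101^1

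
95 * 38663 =3672985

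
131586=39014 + 92572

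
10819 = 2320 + 8499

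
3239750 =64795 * 50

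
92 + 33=125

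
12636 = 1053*12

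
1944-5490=-3546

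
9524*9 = 85716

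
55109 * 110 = 6061990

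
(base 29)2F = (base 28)2h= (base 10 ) 73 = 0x49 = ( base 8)111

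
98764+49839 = 148603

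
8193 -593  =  7600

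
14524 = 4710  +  9814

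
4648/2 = 2324  =  2324.00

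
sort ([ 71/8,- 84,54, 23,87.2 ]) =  [-84, 71/8,23, 54,87.2 ]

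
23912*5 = 119560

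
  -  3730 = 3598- 7328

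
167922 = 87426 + 80496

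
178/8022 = 89/4011 = 0.02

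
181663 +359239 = 540902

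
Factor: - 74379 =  - 3^1*24793^1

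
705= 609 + 96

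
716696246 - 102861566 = 613834680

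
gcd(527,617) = 1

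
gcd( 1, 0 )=1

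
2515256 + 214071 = 2729327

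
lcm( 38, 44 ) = 836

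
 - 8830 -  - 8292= - 538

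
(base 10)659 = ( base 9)812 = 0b1010010011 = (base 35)IT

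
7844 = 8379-535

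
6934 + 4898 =11832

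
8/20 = 2/5 = 0.40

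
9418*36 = 339048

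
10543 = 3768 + 6775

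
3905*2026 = 7911530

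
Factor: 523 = 523^1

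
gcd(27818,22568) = 14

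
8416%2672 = 400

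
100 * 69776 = 6977600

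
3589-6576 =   -  2987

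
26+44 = 70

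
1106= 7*158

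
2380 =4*595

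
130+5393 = 5523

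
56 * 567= 31752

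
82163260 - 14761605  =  67401655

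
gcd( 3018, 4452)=6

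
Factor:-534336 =- 2^6  *  3^1*11^2*23^1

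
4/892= 1/223= 0.00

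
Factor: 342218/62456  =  171109/31228 = 2^(  -  2 )*37^ ( - 1)*139^1*211^( - 1 )* 1231^1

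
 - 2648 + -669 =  - 3317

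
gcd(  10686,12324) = 78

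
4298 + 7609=11907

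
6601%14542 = 6601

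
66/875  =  66/875 = 0.08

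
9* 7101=63909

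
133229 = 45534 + 87695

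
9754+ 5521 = 15275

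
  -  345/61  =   - 345/61 = - 5.66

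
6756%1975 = 831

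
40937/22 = 1860 + 17/22= 1860.77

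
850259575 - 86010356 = 764249219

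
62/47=1+ 15/47=1.32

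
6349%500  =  349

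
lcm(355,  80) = 5680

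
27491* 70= 1924370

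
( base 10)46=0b101110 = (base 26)1K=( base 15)31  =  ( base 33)1D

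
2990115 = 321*9315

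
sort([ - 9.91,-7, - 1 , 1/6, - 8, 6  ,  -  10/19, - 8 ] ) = [ - 9.91, - 8,-8 ,-7,  -  1 , - 10/19, 1/6 , 6] 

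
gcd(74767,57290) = 1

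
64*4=256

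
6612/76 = 87 = 87.00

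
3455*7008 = 24212640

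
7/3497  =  7/3497 = 0.00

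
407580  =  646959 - 239379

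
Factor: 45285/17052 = 2^(  -  2)*5^1 * 7^( - 2)*29^ ( - 1 )*3019^1 = 15095/5684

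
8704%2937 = 2830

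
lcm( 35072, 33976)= 1087232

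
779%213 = 140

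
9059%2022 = 971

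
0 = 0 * 1810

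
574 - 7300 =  - 6726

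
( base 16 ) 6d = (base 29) 3m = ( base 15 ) 74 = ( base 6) 301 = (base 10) 109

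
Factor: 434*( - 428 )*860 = -2^5*5^1* 7^1*31^1 * 43^1 * 107^1= - 159746720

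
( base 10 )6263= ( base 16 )1877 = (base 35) 53X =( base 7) 24155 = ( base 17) 14b7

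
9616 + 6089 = 15705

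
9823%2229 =907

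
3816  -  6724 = -2908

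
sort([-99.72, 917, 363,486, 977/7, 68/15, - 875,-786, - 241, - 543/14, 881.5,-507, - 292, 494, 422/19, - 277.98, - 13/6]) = [ - 875, - 786, - 507, - 292, - 277.98, - 241, -99.72, - 543/14, - 13/6, 68/15, 422/19 , 977/7, 363,486, 494, 881.5, 917 ] 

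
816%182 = 88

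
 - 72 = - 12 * 6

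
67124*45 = 3020580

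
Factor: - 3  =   - 3^1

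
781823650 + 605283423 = 1387107073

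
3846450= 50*76929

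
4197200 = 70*59960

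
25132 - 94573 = -69441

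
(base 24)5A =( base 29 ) 4E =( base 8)202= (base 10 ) 130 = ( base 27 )4m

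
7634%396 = 110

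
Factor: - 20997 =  - 3^2*2333^1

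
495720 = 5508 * 90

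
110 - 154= - 44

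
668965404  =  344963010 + 324002394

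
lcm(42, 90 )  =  630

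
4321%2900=1421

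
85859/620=138 + 299/620 = 138.48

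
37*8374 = 309838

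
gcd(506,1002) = 2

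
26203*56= 1467368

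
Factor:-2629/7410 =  - 2^( - 1)*3^(-1 )*5^( - 1)*11^1 * 13^(-1 )* 19^( - 1)*239^1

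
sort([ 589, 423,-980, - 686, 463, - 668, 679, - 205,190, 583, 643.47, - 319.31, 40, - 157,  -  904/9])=[  -  980, - 686,-668,-319.31, - 205,  -  157,-904/9,40,190,423, 463, 583, 589, 643.47 , 679]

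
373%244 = 129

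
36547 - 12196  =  24351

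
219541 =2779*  79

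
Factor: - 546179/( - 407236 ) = 2^(-2 )*61^( - 1) * 1669^( - 1 ) *546179^1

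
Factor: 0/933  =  0 = 0^1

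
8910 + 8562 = 17472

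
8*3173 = 25384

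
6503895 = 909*7155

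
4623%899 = 128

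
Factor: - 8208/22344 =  - 18/49  =  -2^1*3^2*7^(-2 )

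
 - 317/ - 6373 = 317/6373 = 0.05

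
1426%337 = 78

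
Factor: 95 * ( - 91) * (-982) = 8489390 = 2^1 * 5^1*7^1*13^1 * 19^1*491^1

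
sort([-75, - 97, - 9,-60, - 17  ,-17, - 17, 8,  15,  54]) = [ - 97 , - 75,- 60 ,-17 , - 17,-17, - 9, 8, 15,54 ] 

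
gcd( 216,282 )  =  6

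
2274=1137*2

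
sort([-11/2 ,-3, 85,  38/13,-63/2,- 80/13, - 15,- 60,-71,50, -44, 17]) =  [ - 71, - 60, - 44,-63/2, - 15, - 80/13,-11/2, - 3, 38/13 , 17, 50,85]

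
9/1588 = 9/1588 = 0.01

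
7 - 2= 5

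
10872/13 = 836+4/13 = 836.31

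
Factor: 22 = 2^1*11^1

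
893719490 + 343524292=1237243782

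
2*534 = 1068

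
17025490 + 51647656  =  68673146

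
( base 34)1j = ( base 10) 53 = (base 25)23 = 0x35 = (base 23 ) 27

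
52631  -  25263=27368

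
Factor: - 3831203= - 1597^1 *2399^1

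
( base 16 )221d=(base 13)3C8A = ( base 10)8733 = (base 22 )I0L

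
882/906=147/151 = 0.97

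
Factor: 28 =2^2*7^1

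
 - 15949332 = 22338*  ( - 714)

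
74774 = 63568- - 11206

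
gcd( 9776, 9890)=2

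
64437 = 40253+24184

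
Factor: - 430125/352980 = -775/636 = - 2^ ( - 2)*3^(-1 ) *5^2*31^1*53^(-1)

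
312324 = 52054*6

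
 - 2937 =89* ( - 33) 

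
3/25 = 3/25  =  0.12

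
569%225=119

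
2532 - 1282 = 1250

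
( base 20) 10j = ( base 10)419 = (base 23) I5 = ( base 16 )1a3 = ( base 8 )643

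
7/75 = 7/75 =0.09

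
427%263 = 164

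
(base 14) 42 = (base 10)58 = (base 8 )72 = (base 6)134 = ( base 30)1S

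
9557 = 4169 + 5388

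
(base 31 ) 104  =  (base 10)965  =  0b1111000101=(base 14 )4cd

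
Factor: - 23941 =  - 89^1*269^1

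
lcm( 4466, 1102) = 84854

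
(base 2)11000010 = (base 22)8i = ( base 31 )68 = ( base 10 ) 194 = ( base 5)1234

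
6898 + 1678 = 8576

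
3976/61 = 65 + 11/61 = 65.18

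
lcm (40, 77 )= 3080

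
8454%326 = 304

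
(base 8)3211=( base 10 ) 1673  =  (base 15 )768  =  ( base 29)1SK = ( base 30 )1PN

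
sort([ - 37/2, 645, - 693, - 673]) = [ - 693, - 673,  -  37/2, 645 ]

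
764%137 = 79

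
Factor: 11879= 7^1*1697^1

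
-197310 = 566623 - 763933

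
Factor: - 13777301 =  - 13777301^1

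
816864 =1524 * 536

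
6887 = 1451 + 5436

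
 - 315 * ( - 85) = 26775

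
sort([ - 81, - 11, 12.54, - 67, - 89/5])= [ - 81, - 67, - 89/5, - 11,12.54 ]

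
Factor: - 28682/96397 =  - 2^1*7^(-1 )*47^( - 1 )*293^( - 1 )*14341^1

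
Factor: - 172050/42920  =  - 465/116 = - 2^( - 2)*3^1*5^1*29^(-1)*31^1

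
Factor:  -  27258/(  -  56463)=14/29 = 2^1*7^1*29^( - 1)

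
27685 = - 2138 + 29823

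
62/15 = 4  +  2/15 =4.13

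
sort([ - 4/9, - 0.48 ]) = [ - 0.48, - 4/9 ] 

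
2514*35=87990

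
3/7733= 3/7733 = 0.00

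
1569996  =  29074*54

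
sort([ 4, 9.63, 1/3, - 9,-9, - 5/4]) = [ - 9,-9,-5/4,1/3,4, 9.63]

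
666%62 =46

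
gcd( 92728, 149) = 1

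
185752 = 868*214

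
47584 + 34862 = 82446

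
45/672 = 15/224= 0.07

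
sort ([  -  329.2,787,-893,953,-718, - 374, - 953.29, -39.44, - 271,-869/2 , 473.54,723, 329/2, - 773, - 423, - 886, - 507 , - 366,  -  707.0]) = [  -  953.29,  -  893, - 886, - 773, - 718, - 707.0,  -  507, - 869/2,  -  423,  -  374, - 366, - 329.2, - 271, - 39.44,329/2,473.54,  723,787,953]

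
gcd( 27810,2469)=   3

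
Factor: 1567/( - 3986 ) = -2^( - 1)  *1567^1 * 1993^( - 1) 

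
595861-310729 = 285132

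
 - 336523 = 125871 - 462394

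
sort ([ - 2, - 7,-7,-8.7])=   [ - 8.7, - 7 , - 7, - 2]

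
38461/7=5494 + 3/7 = 5494.43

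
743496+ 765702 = 1509198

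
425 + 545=970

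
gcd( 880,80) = 80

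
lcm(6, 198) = 198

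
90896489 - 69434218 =21462271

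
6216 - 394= 5822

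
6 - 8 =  - 2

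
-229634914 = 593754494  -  823389408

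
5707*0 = 0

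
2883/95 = 2883/95 = 30.35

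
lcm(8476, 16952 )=16952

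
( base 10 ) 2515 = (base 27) 3C4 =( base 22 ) 547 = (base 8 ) 4723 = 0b100111010011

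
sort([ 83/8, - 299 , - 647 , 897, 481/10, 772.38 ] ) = [ - 647,- 299, 83/8,  481/10 , 772.38, 897]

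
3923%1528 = 867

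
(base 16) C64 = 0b110001100100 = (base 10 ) 3172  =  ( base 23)5ml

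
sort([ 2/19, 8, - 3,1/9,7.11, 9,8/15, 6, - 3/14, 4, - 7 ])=[ - 7,-3, - 3/14,2/19 , 1/9,8/15 , 4, 6,7.11,8,9 ]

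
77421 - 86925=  - 9504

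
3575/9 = 3575/9 =397.22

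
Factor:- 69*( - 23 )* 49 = 3^1*7^2 * 23^2 = 77763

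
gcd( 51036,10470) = 6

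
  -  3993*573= -2287989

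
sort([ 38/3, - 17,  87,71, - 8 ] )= [ - 17, - 8, 38/3,  71, 87 ]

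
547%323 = 224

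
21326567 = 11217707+10108860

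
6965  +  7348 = 14313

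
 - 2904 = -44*66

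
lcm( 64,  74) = 2368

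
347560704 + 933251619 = 1280812323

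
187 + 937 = 1124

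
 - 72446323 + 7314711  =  -65131612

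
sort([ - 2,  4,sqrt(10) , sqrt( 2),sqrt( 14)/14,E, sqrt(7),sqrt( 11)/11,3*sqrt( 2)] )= [-2, sqrt(14 ) /14,sqrt (11)/11 , sqrt( 2), sqrt( 7),E, sqrt( 10), 4 , 3 * sqrt(2 )] 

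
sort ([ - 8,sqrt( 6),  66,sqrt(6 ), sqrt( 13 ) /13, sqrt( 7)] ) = [-8,  sqrt(13 ) /13,sqrt ( 6) , sqrt( 6 ), sqrt( 7 ),66 ] 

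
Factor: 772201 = 439^1*1759^1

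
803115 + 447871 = 1250986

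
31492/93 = 31492/93 = 338.62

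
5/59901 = 5/59901 = 0.00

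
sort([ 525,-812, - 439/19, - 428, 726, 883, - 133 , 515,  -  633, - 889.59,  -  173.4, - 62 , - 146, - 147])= [ - 889.59,-812, - 633, - 428, - 173.4,-147 , - 146, - 133, - 62, - 439/19 , 515, 525 , 726,883 ] 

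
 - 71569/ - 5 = 71569/5 = 14313.80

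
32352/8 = 4044  =  4044.00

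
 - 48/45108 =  - 1 + 3755/3759 = - 0.00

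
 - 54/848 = - 1 + 397/424 = -  0.06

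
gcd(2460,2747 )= 41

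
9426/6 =1571 = 1571.00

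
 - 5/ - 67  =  5/67 = 0.07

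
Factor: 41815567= 41815567^1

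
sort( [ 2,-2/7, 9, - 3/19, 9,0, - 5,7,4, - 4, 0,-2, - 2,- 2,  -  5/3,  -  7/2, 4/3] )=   [ - 5,-4, - 7/2 ,  -  2, - 2 , - 2,-5/3, - 2/7,-3/19, 0,0, 4/3, 2,4, 7,9, 9] 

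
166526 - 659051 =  - 492525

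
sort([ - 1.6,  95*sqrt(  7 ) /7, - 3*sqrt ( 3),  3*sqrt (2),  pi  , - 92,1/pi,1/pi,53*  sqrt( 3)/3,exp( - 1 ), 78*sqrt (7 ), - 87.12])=[ - 92,-87.12, - 3*sqrt (3), -1.6, 1/pi,1/pi,exp( - 1 ),pi,3 * sqrt(2),53 * sqrt(3 )/3,  95*sqrt(7 ) /7,78*sqrt( 7)] 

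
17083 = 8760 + 8323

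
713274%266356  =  180562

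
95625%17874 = 6255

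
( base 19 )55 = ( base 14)72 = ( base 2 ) 1100100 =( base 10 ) 100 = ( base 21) 4g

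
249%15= 9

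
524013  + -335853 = 188160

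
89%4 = 1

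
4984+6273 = 11257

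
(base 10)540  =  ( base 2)1000011100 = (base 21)14F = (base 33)GC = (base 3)202000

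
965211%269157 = 157740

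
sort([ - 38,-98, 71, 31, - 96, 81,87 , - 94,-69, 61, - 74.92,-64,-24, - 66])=[ - 98, - 96,-94, - 74.92, - 69, -66, - 64, - 38 ,  -  24, 31, 61,71 , 81,87] 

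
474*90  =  42660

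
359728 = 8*44966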